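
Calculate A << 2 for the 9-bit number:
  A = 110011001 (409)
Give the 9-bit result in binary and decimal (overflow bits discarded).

Shift left by 2: drop the top 2 bit(s), append 2 zero(s) on the right.
  110011001  ->  discard [11], keep [0011001], append 00
= 001100100

Answer: 001100100 (100)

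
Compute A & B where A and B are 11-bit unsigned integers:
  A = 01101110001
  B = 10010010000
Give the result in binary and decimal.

Apply & to each column (1 only where both bits are 1):
  01101110001
& 10010010000
-------------
  00000010000

Answer: 00000010000 (16)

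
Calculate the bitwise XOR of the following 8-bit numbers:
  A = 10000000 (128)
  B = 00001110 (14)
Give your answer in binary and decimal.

Apply ^ to each column (1 where bits differ):
  10000000
^ 00001110
----------
  10001110

Answer: 10001110 (142)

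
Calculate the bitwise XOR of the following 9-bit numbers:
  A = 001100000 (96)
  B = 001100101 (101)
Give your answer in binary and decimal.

Apply ^ to each column (1 where bits differ):
  001100000
^ 001100101
-----------
  000000101

Answer: 000000101 (5)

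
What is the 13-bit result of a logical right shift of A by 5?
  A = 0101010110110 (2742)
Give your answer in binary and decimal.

Logical shift right by 5: drop the bottom 5 bit(s), prepend 5 zero(s) on the left.
  0101010110110  ->  keep [01010101], discard [10110], prepend 00000
= 0000001010101

Answer: 0000001010101 (85)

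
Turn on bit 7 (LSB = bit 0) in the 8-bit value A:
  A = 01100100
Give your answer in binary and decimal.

Mask = 1 << 7 = 10000000
Bit 7 of A is 0, so OR-ing with the mask flips it to 1.
  01100100
| 10000000
----------
  11100100

Answer: 11100100 (228)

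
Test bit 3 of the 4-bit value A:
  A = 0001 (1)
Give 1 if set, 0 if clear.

Bit 3 is the 4th from the right.
  0001
  ^
That bit is 0.

Answer: 0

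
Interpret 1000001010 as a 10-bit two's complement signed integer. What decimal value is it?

MSB is 1, so the value is negative. Find the magnitude:
1. Invert bits:  0111110101
2. Add 1:        0111110110  = 502
3. Apply sign:   -502

Answer: -502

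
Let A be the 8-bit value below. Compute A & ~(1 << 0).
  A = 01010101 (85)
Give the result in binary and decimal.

Mask = ~(1 << 0) = 11111110
Bit 0 of A is 1, so AND-ing with the mask clears it to 0.
  01010101
& 11111110
----------
  01010100

Answer: 01010100 (84)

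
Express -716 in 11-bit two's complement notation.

1. Binary of +716:  01011001100
2. Invert bits:     10100110011
3. Add 1:           10100110100

Answer: 10100110100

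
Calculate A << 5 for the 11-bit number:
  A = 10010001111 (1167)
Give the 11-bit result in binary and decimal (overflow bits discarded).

Shift left by 5: drop the top 5 bit(s), append 5 zero(s) on the right.
  10010001111  ->  discard [10010], keep [001111], append 00000
= 00111100000

Answer: 00111100000 (480)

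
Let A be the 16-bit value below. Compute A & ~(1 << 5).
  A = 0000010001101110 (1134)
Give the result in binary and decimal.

Mask = ~(1 << 5) = 1111111111011111
Bit 5 of A is 1, so AND-ing with the mask clears it to 0.
  0000010001101110
& 1111111111011111
------------------
  0000010001001110

Answer: 0000010001001110 (1102)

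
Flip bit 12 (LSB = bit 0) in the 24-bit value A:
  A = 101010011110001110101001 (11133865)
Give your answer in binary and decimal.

Mask = 1 << 12 = 000000000001000000000000
Bit 12 of A is 0; XOR with the mask flips it to 1.
  101010011110001110101001
^ 000000000001000000000000
--------------------------
  101010011111001110101001

Answer: 101010011111001110101001 (11137961)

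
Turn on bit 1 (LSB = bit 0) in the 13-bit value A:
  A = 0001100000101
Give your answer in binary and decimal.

Mask = 1 << 1 = 0000000000010
Bit 1 of A is 0, so OR-ing with the mask flips it to 1.
  0001100000101
| 0000000000010
---------------
  0001100000111

Answer: 0001100000111 (775)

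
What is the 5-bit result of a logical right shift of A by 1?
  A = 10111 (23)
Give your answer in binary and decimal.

Logical shift right by 1: drop the bottom 1 bit(s), prepend 1 zero(s) on the left.
  10111  ->  keep [1011], discard [1], prepend 0
= 01011

Answer: 01011 (11)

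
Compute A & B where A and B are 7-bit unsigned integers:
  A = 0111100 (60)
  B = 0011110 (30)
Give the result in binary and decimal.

Apply & to each column (1 only where both bits are 1):
  0111100
& 0011110
---------
  0011100

Answer: 0011100 (28)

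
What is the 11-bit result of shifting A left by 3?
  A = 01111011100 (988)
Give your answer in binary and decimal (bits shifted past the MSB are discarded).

Shift left by 3: drop the top 3 bit(s), append 3 zero(s) on the right.
  01111011100  ->  discard [011], keep [11011100], append 000
= 11011100000

Answer: 11011100000 (1760)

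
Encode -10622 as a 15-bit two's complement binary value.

1. Binary of +10622:  010100101111110
2. Invert bits:     101011010000001
3. Add 1:           101011010000010

Answer: 101011010000010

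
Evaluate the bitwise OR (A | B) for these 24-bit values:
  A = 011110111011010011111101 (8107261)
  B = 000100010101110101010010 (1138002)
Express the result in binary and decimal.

Apply | to each column (1 where either bit is 1):
  011110111011010011111101
| 000100010101110101010010
--------------------------
  011110111111110111111111

Answer: 011110111111110111111111 (8125951)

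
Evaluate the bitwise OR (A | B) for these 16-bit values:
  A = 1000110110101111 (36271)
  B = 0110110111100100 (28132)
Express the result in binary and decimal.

Apply | to each column (1 where either bit is 1):
  1000110110101111
| 0110110111100100
------------------
  1110110111101111

Answer: 1110110111101111 (60911)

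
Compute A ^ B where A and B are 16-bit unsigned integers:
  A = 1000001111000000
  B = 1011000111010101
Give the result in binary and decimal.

Apply ^ to each column (1 where bits differ):
  1000001111000000
^ 1011000111010101
------------------
  0011001000010101

Answer: 0011001000010101 (12821)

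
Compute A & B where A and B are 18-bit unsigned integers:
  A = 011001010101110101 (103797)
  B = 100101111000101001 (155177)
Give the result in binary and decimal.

Apply & to each column (1 only where both bits are 1):
  011001010101110101
& 100101111000101001
--------------------
  000001010000100001

Answer: 000001010000100001 (5153)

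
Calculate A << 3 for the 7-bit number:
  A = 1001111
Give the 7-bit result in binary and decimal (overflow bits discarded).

Shift left by 3: drop the top 3 bit(s), append 3 zero(s) on the right.
  1001111  ->  discard [100], keep [1111], append 000
= 1111000

Answer: 1111000 (120)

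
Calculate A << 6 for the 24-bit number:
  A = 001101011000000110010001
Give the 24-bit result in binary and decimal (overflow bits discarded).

Shift left by 6: drop the top 6 bit(s), append 6 zero(s) on the right.
  001101011000000110010001  ->  discard [001101], keep [011000000110010001], append 000000
= 011000000110010001000000

Answer: 011000000110010001000000 (6317120)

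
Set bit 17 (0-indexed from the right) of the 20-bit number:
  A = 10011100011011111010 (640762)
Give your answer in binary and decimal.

Mask = 1 << 17 = 00100000000000000000
Bit 17 of A is 0, so OR-ing with the mask flips it to 1.
  10011100011011111010
| 00100000000000000000
----------------------
  10111100011011111010

Answer: 10111100011011111010 (771834)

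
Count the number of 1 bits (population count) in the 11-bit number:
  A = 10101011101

10101011101
1-bits at positions (from bit 0 = LSB): 0, 2, 3, 4, 6, 8, 10
Count = 7

Answer: 7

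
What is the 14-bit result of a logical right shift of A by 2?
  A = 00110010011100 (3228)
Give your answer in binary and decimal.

Logical shift right by 2: drop the bottom 2 bit(s), prepend 2 zero(s) on the left.
  00110010011100  ->  keep [001100100111], discard [00], prepend 00
= 00001100100111

Answer: 00001100100111 (807)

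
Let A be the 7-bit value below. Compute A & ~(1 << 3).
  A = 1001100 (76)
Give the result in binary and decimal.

Mask = ~(1 << 3) = 1110111
Bit 3 of A is 1, so AND-ing with the mask clears it to 0.
  1001100
& 1110111
---------
  1000100

Answer: 1000100 (68)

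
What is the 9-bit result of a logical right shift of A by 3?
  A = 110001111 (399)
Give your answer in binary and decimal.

Logical shift right by 3: drop the bottom 3 bit(s), prepend 3 zero(s) on the left.
  110001111  ->  keep [110001], discard [111], prepend 000
= 000110001

Answer: 000110001 (49)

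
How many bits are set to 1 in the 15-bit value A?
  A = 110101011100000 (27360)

110101011100000
1-bits at positions (from bit 0 = LSB): 5, 6, 7, 9, 11, 13, 14
Count = 7

Answer: 7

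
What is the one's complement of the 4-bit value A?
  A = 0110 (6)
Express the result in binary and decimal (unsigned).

Flip each bit (0->1, 1->0):
  0110
  1001

Answer: 1001 (9)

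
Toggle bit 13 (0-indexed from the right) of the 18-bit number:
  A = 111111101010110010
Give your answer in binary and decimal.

Mask = 1 << 13 = 000010000000000000
Bit 13 of A is 1; XOR with the mask flips it to 0.
  111111101010110010
^ 000010000000000000
--------------------
  111101101010110010

Answer: 111101101010110010 (252594)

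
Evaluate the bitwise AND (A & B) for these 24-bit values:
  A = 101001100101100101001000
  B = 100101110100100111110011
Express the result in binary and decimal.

Apply & to each column (1 only where both bits are 1):
  101001100101100101001000
& 100101110100100111110011
--------------------------
  100001100100100101000000

Answer: 100001100100100101000000 (8800576)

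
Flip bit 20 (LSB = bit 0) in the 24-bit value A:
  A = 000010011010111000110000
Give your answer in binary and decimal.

Mask = 1 << 20 = 000100000000000000000000
Bit 20 of A is 0; XOR with the mask flips it to 1.
  000010011010111000110000
^ 000100000000000000000000
--------------------------
  000110011010111000110000

Answer: 000110011010111000110000 (1682992)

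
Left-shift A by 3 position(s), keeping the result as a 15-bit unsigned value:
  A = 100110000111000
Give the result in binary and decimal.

Shift left by 3: drop the top 3 bit(s), append 3 zero(s) on the right.
  100110000111000  ->  discard [100], keep [110000111000], append 000
= 110000111000000

Answer: 110000111000000 (25024)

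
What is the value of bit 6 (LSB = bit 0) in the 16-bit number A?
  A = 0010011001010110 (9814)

Bit 6 is the 7th from the right.
  0010011001010110
           ^
That bit is 1.

Answer: 1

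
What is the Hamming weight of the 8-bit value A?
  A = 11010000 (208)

11010000
1-bits at positions (from bit 0 = LSB): 4, 6, 7
Count = 3

Answer: 3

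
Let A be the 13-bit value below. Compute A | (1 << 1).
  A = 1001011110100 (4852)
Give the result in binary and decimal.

Mask = 1 << 1 = 0000000000010
Bit 1 of A is 0, so OR-ing with the mask flips it to 1.
  1001011110100
| 0000000000010
---------------
  1001011110110

Answer: 1001011110110 (4854)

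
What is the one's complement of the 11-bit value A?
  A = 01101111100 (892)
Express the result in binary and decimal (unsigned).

Flip each bit (0->1, 1->0):
  01101111100
  10010000011

Answer: 10010000011 (1155)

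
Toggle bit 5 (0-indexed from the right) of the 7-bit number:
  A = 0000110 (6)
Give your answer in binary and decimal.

Mask = 1 << 5 = 0100000
Bit 5 of A is 0; XOR with the mask flips it to 1.
  0000110
^ 0100000
---------
  0100110

Answer: 0100110 (38)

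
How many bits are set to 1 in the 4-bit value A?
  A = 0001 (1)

0001
1-bits at positions (from bit 0 = LSB): 0
Count = 1

Answer: 1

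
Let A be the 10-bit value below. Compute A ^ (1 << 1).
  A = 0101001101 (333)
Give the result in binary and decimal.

Mask = 1 << 1 = 0000000010
Bit 1 of A is 0; XOR with the mask flips it to 1.
  0101001101
^ 0000000010
------------
  0101001111

Answer: 0101001111 (335)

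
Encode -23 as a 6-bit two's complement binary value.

1. Binary of +23:  010111
2. Invert bits:     101000
3. Add 1:           101001

Answer: 101001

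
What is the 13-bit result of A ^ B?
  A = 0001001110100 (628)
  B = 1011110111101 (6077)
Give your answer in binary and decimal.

Apply ^ to each column (1 where bits differ):
  0001001110100
^ 1011110111101
---------------
  1010111001001

Answer: 1010111001001 (5577)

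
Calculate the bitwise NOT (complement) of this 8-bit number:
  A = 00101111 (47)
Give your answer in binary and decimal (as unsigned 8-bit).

Flip each bit (0->1, 1->0):
  00101111
  11010000

Answer: 11010000 (208)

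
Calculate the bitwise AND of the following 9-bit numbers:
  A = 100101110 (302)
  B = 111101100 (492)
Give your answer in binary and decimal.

Apply & to each column (1 only where both bits are 1):
  100101110
& 111101100
-----------
  100101100

Answer: 100101100 (300)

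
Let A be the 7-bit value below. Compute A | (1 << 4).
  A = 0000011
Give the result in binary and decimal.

Mask = 1 << 4 = 0010000
Bit 4 of A is 0, so OR-ing with the mask flips it to 1.
  0000011
| 0010000
---------
  0010011

Answer: 0010011 (19)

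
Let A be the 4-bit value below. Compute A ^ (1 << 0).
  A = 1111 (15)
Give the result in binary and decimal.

Mask = 1 << 0 = 0001
Bit 0 of A is 1; XOR with the mask flips it to 0.
  1111
^ 0001
------
  1110

Answer: 1110 (14)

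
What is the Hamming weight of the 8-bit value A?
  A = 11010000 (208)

11010000
1-bits at positions (from bit 0 = LSB): 4, 6, 7
Count = 3

Answer: 3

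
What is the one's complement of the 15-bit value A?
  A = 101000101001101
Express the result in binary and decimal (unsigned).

Flip each bit (0->1, 1->0):
  101000101001101
  010111010110010

Answer: 010111010110010 (11954)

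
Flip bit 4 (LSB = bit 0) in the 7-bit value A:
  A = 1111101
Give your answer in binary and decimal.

Mask = 1 << 4 = 0010000
Bit 4 of A is 1; XOR with the mask flips it to 0.
  1111101
^ 0010000
---------
  1101101

Answer: 1101101 (109)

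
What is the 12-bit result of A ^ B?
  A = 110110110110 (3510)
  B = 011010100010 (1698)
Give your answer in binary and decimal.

Apply ^ to each column (1 where bits differ):
  110110110110
^ 011010100010
--------------
  101100010100

Answer: 101100010100 (2836)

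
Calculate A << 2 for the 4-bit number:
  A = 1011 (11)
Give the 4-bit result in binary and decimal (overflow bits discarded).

Shift left by 2: drop the top 2 bit(s), append 2 zero(s) on the right.
  1011  ->  discard [10], keep [11], append 00
= 1100

Answer: 1100 (12)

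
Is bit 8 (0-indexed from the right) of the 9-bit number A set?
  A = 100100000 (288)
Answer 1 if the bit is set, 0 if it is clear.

Bit 8 is the 9th from the right.
  100100000
  ^
That bit is 1.

Answer: 1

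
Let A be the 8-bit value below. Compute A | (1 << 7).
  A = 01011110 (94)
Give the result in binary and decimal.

Mask = 1 << 7 = 10000000
Bit 7 of A is 0, so OR-ing with the mask flips it to 1.
  01011110
| 10000000
----------
  11011110

Answer: 11011110 (222)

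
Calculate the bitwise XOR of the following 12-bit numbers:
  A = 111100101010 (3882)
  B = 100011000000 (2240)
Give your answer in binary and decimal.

Apply ^ to each column (1 where bits differ):
  111100101010
^ 100011000000
--------------
  011111101010

Answer: 011111101010 (2026)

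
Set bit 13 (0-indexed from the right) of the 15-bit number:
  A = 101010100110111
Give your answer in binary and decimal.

Mask = 1 << 13 = 010000000000000
Bit 13 of A is 0, so OR-ing with the mask flips it to 1.
  101010100110111
| 010000000000000
-----------------
  111010100110111

Answer: 111010100110111 (30007)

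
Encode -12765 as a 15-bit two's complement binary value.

1. Binary of +12765:  011000111011101
2. Invert bits:     100111000100010
3. Add 1:           100111000100011

Answer: 100111000100011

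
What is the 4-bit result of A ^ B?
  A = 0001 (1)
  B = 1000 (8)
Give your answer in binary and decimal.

Apply ^ to each column (1 where bits differ):
  0001
^ 1000
------
  1001

Answer: 1001 (9)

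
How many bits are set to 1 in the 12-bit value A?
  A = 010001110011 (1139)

010001110011
1-bits at positions (from bit 0 = LSB): 0, 1, 4, 5, 6, 10
Count = 6

Answer: 6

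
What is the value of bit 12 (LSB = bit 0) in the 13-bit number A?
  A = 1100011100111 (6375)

Bit 12 is the 13th from the right.
  1100011100111
  ^
That bit is 1.

Answer: 1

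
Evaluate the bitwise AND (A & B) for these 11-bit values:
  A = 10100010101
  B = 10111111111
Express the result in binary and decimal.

Apply & to each column (1 only where both bits are 1):
  10100010101
& 10111111111
-------------
  10100010101

Answer: 10100010101 (1301)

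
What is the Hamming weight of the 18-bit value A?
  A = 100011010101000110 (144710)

100011010101000110
1-bits at positions (from bit 0 = LSB): 1, 2, 6, 8, 10, 12, 13, 17
Count = 8

Answer: 8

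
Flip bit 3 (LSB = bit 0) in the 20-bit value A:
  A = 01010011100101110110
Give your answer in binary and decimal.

Mask = 1 << 3 = 00000000000000001000
Bit 3 of A is 0; XOR with the mask flips it to 1.
  01010011100101110110
^ 00000000000000001000
----------------------
  01010011100101111110

Answer: 01010011100101111110 (342398)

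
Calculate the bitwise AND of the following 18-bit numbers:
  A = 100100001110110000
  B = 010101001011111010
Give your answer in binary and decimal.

Apply & to each column (1 only where both bits are 1):
  100100001110110000
& 010101001011111010
--------------------
  000100001010110000

Answer: 000100001010110000 (17072)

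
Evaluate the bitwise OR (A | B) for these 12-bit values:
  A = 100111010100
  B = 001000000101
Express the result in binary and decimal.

Apply | to each column (1 where either bit is 1):
  100111010100
| 001000000101
--------------
  101111010101

Answer: 101111010101 (3029)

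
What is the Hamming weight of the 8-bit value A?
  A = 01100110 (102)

01100110
1-bits at positions (from bit 0 = LSB): 1, 2, 5, 6
Count = 4

Answer: 4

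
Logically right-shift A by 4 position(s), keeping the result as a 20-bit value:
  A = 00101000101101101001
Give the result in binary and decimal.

Logical shift right by 4: drop the bottom 4 bit(s), prepend 4 zero(s) on the left.
  00101000101101101001  ->  keep [0010100010110110], discard [1001], prepend 0000
= 00000010100010110110

Answer: 00000010100010110110 (10422)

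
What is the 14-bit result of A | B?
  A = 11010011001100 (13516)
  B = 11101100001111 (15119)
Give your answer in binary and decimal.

Apply | to each column (1 where either bit is 1):
  11010011001100
| 11101100001111
----------------
  11111111001111

Answer: 11111111001111 (16335)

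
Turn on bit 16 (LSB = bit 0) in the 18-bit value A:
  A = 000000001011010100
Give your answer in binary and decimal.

Mask = 1 << 16 = 010000000000000000
Bit 16 of A is 0, so OR-ing with the mask flips it to 1.
  000000001011010100
| 010000000000000000
--------------------
  010000001011010100

Answer: 010000001011010100 (66260)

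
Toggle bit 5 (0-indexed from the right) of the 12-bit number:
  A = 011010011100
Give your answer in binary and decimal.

Mask = 1 << 5 = 000000100000
Bit 5 of A is 0; XOR with the mask flips it to 1.
  011010011100
^ 000000100000
--------------
  011010111100

Answer: 011010111100 (1724)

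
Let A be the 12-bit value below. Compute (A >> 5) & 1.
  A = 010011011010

Bit 5 is the 6th from the right.
  010011011010
        ^
That bit is 0.

Answer: 0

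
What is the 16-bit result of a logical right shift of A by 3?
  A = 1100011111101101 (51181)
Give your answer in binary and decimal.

Logical shift right by 3: drop the bottom 3 bit(s), prepend 3 zero(s) on the left.
  1100011111101101  ->  keep [1100011111101], discard [101], prepend 000
= 0001100011111101

Answer: 0001100011111101 (6397)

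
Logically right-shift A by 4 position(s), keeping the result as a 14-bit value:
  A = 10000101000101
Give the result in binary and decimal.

Logical shift right by 4: drop the bottom 4 bit(s), prepend 4 zero(s) on the left.
  10000101000101  ->  keep [1000010100], discard [0101], prepend 0000
= 00001000010100

Answer: 00001000010100 (532)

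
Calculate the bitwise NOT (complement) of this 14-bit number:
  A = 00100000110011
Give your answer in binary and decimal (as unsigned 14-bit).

Flip each bit (0->1, 1->0):
  00100000110011
  11011111001100

Answer: 11011111001100 (14284)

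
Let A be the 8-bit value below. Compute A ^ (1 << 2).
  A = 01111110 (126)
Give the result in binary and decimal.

Mask = 1 << 2 = 00000100
Bit 2 of A is 1; XOR with the mask flips it to 0.
  01111110
^ 00000100
----------
  01111010

Answer: 01111010 (122)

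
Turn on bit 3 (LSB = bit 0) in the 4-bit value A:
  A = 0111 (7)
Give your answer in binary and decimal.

Mask = 1 << 3 = 1000
Bit 3 of A is 0, so OR-ing with the mask flips it to 1.
  0111
| 1000
------
  1111

Answer: 1111 (15)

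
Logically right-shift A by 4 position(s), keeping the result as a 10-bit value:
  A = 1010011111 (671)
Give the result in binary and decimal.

Logical shift right by 4: drop the bottom 4 bit(s), prepend 4 zero(s) on the left.
  1010011111  ->  keep [101001], discard [1111], prepend 0000
= 0000101001

Answer: 0000101001 (41)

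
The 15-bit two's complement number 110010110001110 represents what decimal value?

MSB is 1, so the value is negative. Find the magnitude:
1. Invert bits:  001101001110001
2. Add 1:        001101001110010  = 6770
3. Apply sign:   -6770

Answer: -6770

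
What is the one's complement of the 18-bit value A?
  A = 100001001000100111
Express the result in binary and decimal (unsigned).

Flip each bit (0->1, 1->0):
  100001001000100111
  011110110111011000

Answer: 011110110111011000 (126424)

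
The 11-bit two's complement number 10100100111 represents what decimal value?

MSB is 1, so the value is negative. Find the magnitude:
1. Invert bits:  01011011000
2. Add 1:        01011011001  = 729
3. Apply sign:   -729

Answer: -729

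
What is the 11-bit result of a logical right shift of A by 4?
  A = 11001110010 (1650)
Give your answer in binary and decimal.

Logical shift right by 4: drop the bottom 4 bit(s), prepend 4 zero(s) on the left.
  11001110010  ->  keep [1100111], discard [0010], prepend 0000
= 00001100111

Answer: 00001100111 (103)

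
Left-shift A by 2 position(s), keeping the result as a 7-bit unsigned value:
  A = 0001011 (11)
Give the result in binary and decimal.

Shift left by 2: drop the top 2 bit(s), append 2 zero(s) on the right.
  0001011  ->  discard [00], keep [01011], append 00
= 0101100

Answer: 0101100 (44)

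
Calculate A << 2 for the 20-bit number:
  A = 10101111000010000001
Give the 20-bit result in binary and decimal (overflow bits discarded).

Shift left by 2: drop the top 2 bit(s), append 2 zero(s) on the right.
  10101111000010000001  ->  discard [10], keep [101111000010000001], append 00
= 10111100001000000100

Answer: 10111100001000000100 (770564)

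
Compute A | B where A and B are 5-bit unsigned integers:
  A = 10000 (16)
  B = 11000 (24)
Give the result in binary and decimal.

Apply | to each column (1 where either bit is 1):
  10000
| 11000
-------
  11000

Answer: 11000 (24)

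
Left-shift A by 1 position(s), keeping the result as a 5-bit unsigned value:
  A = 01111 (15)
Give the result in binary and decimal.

Shift left by 1: drop the top 1 bit(s), append 1 zero(s) on the right.
  01111  ->  discard [0], keep [1111], append 0
= 11110

Answer: 11110 (30)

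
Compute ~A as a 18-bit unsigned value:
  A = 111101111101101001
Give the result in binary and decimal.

Flip each bit (0->1, 1->0):
  111101111101101001
  000010000010010110

Answer: 000010000010010110 (8342)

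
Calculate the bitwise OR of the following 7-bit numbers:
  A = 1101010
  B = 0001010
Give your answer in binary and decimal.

Apply | to each column (1 where either bit is 1):
  1101010
| 0001010
---------
  1101010

Answer: 1101010 (106)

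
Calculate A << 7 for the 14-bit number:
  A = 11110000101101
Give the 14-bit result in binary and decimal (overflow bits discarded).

Shift left by 7: drop the top 7 bit(s), append 7 zero(s) on the right.
  11110000101101  ->  discard [1111000], keep [0101101], append 0000000
= 01011010000000

Answer: 01011010000000 (5760)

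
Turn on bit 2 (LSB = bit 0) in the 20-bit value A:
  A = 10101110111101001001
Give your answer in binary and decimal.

Mask = 1 << 2 = 00000000000000000100
Bit 2 of A is 0, so OR-ing with the mask flips it to 1.
  10101110111101001001
| 00000000000000000100
----------------------
  10101110111101001101

Answer: 10101110111101001101 (716621)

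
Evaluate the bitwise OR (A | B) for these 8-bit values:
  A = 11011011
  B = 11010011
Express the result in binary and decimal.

Apply | to each column (1 where either bit is 1):
  11011011
| 11010011
----------
  11011011

Answer: 11011011 (219)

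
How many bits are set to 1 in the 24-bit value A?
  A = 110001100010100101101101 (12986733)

110001100010100101101101
1-bits at positions (from bit 0 = LSB): 0, 2, 3, 5, 6, 8, 11, 13, 17, 18, 22, 23
Count = 12

Answer: 12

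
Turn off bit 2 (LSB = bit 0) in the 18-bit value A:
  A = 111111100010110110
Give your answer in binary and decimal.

Mask = ~(1 << 2) = 111111111111111011
Bit 2 of A is 1, so AND-ing with the mask clears it to 0.
  111111100010110110
& 111111111111111011
--------------------
  111111100010110010

Answer: 111111100010110010 (260274)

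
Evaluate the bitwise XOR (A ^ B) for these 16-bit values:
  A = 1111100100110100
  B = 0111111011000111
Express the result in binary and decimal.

Apply ^ to each column (1 where bits differ):
  1111100100110100
^ 0111111011000111
------------------
  1000011111110011

Answer: 1000011111110011 (34803)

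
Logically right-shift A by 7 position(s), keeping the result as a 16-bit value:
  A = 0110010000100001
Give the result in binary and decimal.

Logical shift right by 7: drop the bottom 7 bit(s), prepend 7 zero(s) on the left.
  0110010000100001  ->  keep [011001000], discard [0100001], prepend 0000000
= 0000000011001000

Answer: 0000000011001000 (200)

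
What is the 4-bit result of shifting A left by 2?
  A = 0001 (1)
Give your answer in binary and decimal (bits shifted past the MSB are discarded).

Shift left by 2: drop the top 2 bit(s), append 2 zero(s) on the right.
  0001  ->  discard [00], keep [01], append 00
= 0100

Answer: 0100 (4)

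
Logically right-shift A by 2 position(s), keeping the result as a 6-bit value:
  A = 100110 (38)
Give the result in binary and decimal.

Logical shift right by 2: drop the bottom 2 bit(s), prepend 2 zero(s) on the left.
  100110  ->  keep [1001], discard [10], prepend 00
= 001001

Answer: 001001 (9)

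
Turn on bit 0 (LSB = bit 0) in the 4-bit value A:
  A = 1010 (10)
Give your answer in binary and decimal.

Mask = 1 << 0 = 0001
Bit 0 of A is 0, so OR-ing with the mask flips it to 1.
  1010
| 0001
------
  1011

Answer: 1011 (11)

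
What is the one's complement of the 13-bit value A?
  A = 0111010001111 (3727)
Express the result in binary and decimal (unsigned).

Flip each bit (0->1, 1->0):
  0111010001111
  1000101110000

Answer: 1000101110000 (4464)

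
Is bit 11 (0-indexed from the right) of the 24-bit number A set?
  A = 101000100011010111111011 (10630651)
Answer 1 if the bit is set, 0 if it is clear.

Bit 11 is the 12th from the right.
  101000100011010111111011
              ^
That bit is 0.

Answer: 0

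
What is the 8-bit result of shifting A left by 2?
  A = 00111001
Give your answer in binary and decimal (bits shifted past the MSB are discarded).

Shift left by 2: drop the top 2 bit(s), append 2 zero(s) on the right.
  00111001  ->  discard [00], keep [111001], append 00
= 11100100

Answer: 11100100 (228)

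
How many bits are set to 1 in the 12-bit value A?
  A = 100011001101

100011001101
1-bits at positions (from bit 0 = LSB): 0, 2, 3, 6, 7, 11
Count = 6

Answer: 6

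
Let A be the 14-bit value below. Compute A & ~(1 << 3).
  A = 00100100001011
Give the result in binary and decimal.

Mask = ~(1 << 3) = 11111111110111
Bit 3 of A is 1, so AND-ing with the mask clears it to 0.
  00100100001011
& 11111111110111
----------------
  00100100000011

Answer: 00100100000011 (2307)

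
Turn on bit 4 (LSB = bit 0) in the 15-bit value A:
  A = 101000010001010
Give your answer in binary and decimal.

Mask = 1 << 4 = 000000000010000
Bit 4 of A is 0, so OR-ing with the mask flips it to 1.
  101000010001010
| 000000000010000
-----------------
  101000010011010

Answer: 101000010011010 (20634)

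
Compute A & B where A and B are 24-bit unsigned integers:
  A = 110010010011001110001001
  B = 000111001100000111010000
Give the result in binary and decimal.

Apply & to each column (1 only where both bits are 1):
  110010010011001110001001
& 000111001100000111010000
--------------------------
  000010000000000110000000

Answer: 000010000000000110000000 (524672)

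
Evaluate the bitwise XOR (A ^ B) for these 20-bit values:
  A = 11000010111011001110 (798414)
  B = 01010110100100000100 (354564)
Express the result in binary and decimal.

Apply ^ to each column (1 where bits differ):
  11000010111011001110
^ 01010110100100000100
----------------------
  10010100011111001010

Answer: 10010100011111001010 (608202)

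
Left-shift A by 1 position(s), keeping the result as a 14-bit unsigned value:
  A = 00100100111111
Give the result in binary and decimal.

Shift left by 1: drop the top 1 bit(s), append 1 zero(s) on the right.
  00100100111111  ->  discard [0], keep [0100100111111], append 0
= 01001001111110

Answer: 01001001111110 (4734)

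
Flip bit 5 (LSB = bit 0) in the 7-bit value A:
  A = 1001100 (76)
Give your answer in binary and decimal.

Mask = 1 << 5 = 0100000
Bit 5 of A is 0; XOR with the mask flips it to 1.
  1001100
^ 0100000
---------
  1101100

Answer: 1101100 (108)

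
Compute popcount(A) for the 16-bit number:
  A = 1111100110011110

1111100110011110
1-bits at positions (from bit 0 = LSB): 1, 2, 3, 4, 7, 8, 11, 12, 13, 14, 15
Count = 11

Answer: 11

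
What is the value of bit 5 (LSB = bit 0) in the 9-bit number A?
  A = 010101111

Bit 5 is the 6th from the right.
  010101111
     ^
That bit is 1.

Answer: 1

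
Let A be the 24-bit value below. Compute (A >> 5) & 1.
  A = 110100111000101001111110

Bit 5 is the 6th from the right.
  110100111000101001111110
                    ^
That bit is 1.

Answer: 1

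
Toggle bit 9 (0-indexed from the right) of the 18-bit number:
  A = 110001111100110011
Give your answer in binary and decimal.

Mask = 1 << 9 = 000000001000000000
Bit 9 of A is 1; XOR with the mask flips it to 0.
  110001111100110011
^ 000000001000000000
--------------------
  110001110100110011

Answer: 110001110100110011 (204083)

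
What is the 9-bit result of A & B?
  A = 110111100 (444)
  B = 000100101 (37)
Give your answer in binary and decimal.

Apply & to each column (1 only where both bits are 1):
  110111100
& 000100101
-----------
  000100100

Answer: 000100100 (36)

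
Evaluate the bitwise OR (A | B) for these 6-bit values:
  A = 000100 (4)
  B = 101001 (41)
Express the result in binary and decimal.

Apply | to each column (1 where either bit is 1):
  000100
| 101001
--------
  101101

Answer: 101101 (45)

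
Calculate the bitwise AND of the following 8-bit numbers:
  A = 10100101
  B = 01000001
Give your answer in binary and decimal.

Apply & to each column (1 only where both bits are 1):
  10100101
& 01000001
----------
  00000001

Answer: 00000001 (1)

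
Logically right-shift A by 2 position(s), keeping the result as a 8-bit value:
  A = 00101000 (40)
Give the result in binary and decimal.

Logical shift right by 2: drop the bottom 2 bit(s), prepend 2 zero(s) on the left.
  00101000  ->  keep [001010], discard [00], prepend 00
= 00001010

Answer: 00001010 (10)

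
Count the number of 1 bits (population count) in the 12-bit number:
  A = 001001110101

001001110101
1-bits at positions (from bit 0 = LSB): 0, 2, 4, 5, 6, 9
Count = 6

Answer: 6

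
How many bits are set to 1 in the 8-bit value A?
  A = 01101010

01101010
1-bits at positions (from bit 0 = LSB): 1, 3, 5, 6
Count = 4

Answer: 4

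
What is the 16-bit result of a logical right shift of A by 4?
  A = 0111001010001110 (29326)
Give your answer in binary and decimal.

Logical shift right by 4: drop the bottom 4 bit(s), prepend 4 zero(s) on the left.
  0111001010001110  ->  keep [011100101000], discard [1110], prepend 0000
= 0000011100101000

Answer: 0000011100101000 (1832)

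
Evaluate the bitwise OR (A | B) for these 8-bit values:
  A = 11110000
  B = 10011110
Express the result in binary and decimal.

Apply | to each column (1 where either bit is 1):
  11110000
| 10011110
----------
  11111110

Answer: 11111110 (254)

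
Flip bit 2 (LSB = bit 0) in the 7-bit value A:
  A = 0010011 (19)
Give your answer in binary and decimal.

Mask = 1 << 2 = 0000100
Bit 2 of A is 0; XOR with the mask flips it to 1.
  0010011
^ 0000100
---------
  0010111

Answer: 0010111 (23)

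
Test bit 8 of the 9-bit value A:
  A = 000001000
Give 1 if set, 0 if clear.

Bit 8 is the 9th from the right.
  000001000
  ^
That bit is 0.

Answer: 0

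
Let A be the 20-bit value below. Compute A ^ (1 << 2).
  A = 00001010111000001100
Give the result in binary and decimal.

Mask = 1 << 2 = 00000000000000000100
Bit 2 of A is 1; XOR with the mask flips it to 0.
  00001010111000001100
^ 00000000000000000100
----------------------
  00001010111000001000

Answer: 00001010111000001000 (44552)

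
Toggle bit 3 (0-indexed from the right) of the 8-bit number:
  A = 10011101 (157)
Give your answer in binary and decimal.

Mask = 1 << 3 = 00001000
Bit 3 of A is 1; XOR with the mask flips it to 0.
  10011101
^ 00001000
----------
  10010101

Answer: 10010101 (149)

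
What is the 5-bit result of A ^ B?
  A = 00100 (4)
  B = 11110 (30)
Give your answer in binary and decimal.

Apply ^ to each column (1 where bits differ):
  00100
^ 11110
-------
  11010

Answer: 11010 (26)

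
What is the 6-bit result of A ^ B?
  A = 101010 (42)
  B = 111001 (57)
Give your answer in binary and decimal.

Apply ^ to each column (1 where bits differ):
  101010
^ 111001
--------
  010011

Answer: 010011 (19)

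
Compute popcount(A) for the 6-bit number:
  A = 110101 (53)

110101
1-bits at positions (from bit 0 = LSB): 0, 2, 4, 5
Count = 4

Answer: 4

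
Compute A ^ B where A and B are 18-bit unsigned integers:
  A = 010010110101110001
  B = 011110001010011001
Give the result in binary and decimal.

Apply ^ to each column (1 where bits differ):
  010010110101110001
^ 011110001010011001
--------------------
  001100111111101000

Answer: 001100111111101000 (53224)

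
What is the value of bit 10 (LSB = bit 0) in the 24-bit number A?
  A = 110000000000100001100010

Bit 10 is the 11th from the right.
  110000000000100001100010
               ^
That bit is 0.

Answer: 0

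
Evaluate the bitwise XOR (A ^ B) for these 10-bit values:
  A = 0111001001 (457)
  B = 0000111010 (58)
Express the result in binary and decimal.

Apply ^ to each column (1 where bits differ):
  0111001001
^ 0000111010
------------
  0111110011

Answer: 0111110011 (499)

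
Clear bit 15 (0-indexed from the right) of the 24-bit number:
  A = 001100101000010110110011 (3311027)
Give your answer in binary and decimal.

Mask = ~(1 << 15) = 111111110111111111111111
Bit 15 of A is 1, so AND-ing with the mask clears it to 0.
  001100101000010110110011
& 111111110111111111111111
--------------------------
  001100100000010110110011

Answer: 001100100000010110110011 (3278259)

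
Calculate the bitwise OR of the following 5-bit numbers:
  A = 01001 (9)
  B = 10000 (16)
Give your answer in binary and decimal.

Apply | to each column (1 where either bit is 1):
  01001
| 10000
-------
  11001

Answer: 11001 (25)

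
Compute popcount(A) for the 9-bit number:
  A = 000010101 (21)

000010101
1-bits at positions (from bit 0 = LSB): 0, 2, 4
Count = 3

Answer: 3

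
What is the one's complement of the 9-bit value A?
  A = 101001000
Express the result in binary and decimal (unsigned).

Flip each bit (0->1, 1->0):
  101001000
  010110111

Answer: 010110111 (183)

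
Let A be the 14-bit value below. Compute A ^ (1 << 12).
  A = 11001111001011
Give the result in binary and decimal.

Mask = 1 << 12 = 01000000000000
Bit 12 of A is 1; XOR with the mask flips it to 0.
  11001111001011
^ 01000000000000
----------------
  10001111001011

Answer: 10001111001011 (9163)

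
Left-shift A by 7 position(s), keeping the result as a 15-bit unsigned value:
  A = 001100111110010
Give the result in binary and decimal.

Shift left by 7: drop the top 7 bit(s), append 7 zero(s) on the right.
  001100111110010  ->  discard [0011001], keep [11110010], append 0000000
= 111100100000000

Answer: 111100100000000 (30976)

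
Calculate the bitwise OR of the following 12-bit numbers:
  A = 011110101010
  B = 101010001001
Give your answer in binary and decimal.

Apply | to each column (1 where either bit is 1):
  011110101010
| 101010001001
--------------
  111110101011

Answer: 111110101011 (4011)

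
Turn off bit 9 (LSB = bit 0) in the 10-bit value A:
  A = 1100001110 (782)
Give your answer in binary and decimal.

Mask = ~(1 << 9) = 0111111111
Bit 9 of A is 1, so AND-ing with the mask clears it to 0.
  1100001110
& 0111111111
------------
  0100001110

Answer: 0100001110 (270)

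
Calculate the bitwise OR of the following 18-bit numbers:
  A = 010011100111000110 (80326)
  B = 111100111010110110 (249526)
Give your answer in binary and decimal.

Apply | to each column (1 where either bit is 1):
  010011100111000110
| 111100111010110110
--------------------
  111111111111110110

Answer: 111111111111110110 (262134)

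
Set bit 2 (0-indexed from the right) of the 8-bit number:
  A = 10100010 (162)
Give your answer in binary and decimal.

Mask = 1 << 2 = 00000100
Bit 2 of A is 0, so OR-ing with the mask flips it to 1.
  10100010
| 00000100
----------
  10100110

Answer: 10100110 (166)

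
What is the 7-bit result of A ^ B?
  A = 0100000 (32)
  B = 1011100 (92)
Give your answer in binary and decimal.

Apply ^ to each column (1 where bits differ):
  0100000
^ 1011100
---------
  1111100

Answer: 1111100 (124)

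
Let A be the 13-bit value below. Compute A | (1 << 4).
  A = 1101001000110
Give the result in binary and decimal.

Mask = 1 << 4 = 0000000010000
Bit 4 of A is 0, so OR-ing with the mask flips it to 1.
  1101001000110
| 0000000010000
---------------
  1101001010110

Answer: 1101001010110 (6742)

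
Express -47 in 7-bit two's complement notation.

1. Binary of +47:  0101111
2. Invert bits:     1010000
3. Add 1:           1010001

Answer: 1010001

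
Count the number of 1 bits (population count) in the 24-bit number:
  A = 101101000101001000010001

101101000101001000010001
1-bits at positions (from bit 0 = LSB): 0, 4, 9, 12, 14, 18, 20, 21, 23
Count = 9

Answer: 9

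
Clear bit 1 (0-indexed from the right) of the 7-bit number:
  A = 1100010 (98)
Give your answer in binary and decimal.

Mask = ~(1 << 1) = 1111101
Bit 1 of A is 1, so AND-ing with the mask clears it to 0.
  1100010
& 1111101
---------
  1100000

Answer: 1100000 (96)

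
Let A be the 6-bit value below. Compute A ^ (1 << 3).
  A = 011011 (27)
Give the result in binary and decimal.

Mask = 1 << 3 = 001000
Bit 3 of A is 1; XOR with the mask flips it to 0.
  011011
^ 001000
--------
  010011

Answer: 010011 (19)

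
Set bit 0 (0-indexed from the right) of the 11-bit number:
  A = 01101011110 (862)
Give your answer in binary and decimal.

Mask = 1 << 0 = 00000000001
Bit 0 of A is 0, so OR-ing with the mask flips it to 1.
  01101011110
| 00000000001
-------------
  01101011111

Answer: 01101011111 (863)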